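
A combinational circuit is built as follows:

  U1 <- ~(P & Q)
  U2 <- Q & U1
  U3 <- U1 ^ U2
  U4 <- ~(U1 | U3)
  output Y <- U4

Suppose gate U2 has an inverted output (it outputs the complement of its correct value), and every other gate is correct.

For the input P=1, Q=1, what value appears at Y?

0

Propagate with U2 forced: U1=0, U2=1 [inverted output], U3=1, U4=0.
So Y = 0. (Without the fault it would be 1.)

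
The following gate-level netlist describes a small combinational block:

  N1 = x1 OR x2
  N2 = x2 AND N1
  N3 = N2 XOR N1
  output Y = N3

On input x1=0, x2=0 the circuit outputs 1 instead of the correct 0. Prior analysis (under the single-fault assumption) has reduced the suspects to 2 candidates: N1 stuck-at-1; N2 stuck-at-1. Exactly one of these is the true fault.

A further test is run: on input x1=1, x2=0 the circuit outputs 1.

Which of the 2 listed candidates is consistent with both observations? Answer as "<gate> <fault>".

N1 stuck-at-1

Evaluate each candidate on input x1=1, x2=0:
  N1 stuck-at-1: N1=1 [stuck-at-1], N2=0, N3=1 → 1 — matches
  N2 stuck-at-1: N1=1, N2=1 [stuck-at-1], N3=0 → 0 — eliminated
Only N1 stuck-at-1 reproduces the observed 1.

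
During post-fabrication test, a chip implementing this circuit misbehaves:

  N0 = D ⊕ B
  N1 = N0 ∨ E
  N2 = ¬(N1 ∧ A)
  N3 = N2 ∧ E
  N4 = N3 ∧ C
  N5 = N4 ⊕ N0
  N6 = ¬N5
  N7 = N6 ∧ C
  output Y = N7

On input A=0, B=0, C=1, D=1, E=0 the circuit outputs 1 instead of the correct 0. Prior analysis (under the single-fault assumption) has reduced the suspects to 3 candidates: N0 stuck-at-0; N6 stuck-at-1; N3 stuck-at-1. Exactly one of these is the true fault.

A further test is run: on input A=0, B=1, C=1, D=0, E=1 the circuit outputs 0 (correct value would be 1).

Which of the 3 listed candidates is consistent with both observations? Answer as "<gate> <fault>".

Evaluate each candidate on input A=0, B=1, C=1, D=0, E=1:
  N0 stuck-at-0: N0=0 [stuck-at-0], N1=1, N2=1, N3=1, N4=1, N5=1, N6=0, N7=0 → 0 — matches
  N6 stuck-at-1: N0=1, N1=1, N2=1, N3=1, N4=1, N5=0, N6=1 [stuck-at-1], N7=1 → 1 — eliminated
  N3 stuck-at-1: N0=1, N1=1, N2=1, N3=1 [stuck-at-1], N4=1, N5=0, N6=1, N7=1 → 1 — eliminated
Only N0 stuck-at-0 reproduces the observed 0.

N0 stuck-at-0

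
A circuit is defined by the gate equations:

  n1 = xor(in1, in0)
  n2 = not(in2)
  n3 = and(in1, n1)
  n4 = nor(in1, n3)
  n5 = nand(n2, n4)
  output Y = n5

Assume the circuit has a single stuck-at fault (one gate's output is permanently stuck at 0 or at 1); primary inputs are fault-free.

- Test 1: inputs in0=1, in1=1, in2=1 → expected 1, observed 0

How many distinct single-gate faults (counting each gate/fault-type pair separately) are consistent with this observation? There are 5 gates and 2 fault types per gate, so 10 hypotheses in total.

Fault-free: n1=0, n2=0, n3=0, n4=0, n5=1 → 1. Observed 0.
  n1 stuck-at-0: output 1 ✗
  n1 stuck-at-1: output 1 ✗
  n2 stuck-at-0: output 1 ✗
  n2 stuck-at-1: output 1 ✗
  n3 stuck-at-0: output 1 ✗
  n3 stuck-at-1: output 1 ✗
  n4 stuck-at-0: output 1 ✗
  n4 stuck-at-1: output 1 ✗
  n5 stuck-at-0: output 0 ✓
  n5 stuck-at-1: output 1 ✗
Consistent faults: {n5 stuck-at-0} — 1 in all.

1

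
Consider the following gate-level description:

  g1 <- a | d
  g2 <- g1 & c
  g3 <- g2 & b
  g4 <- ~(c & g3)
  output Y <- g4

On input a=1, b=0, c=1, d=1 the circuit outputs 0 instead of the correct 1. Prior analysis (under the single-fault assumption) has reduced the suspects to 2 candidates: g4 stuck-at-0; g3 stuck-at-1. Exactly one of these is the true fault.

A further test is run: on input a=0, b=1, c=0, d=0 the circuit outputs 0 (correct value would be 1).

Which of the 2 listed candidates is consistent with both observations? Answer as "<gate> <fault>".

Evaluate each candidate on input a=0, b=1, c=0, d=0:
  g4 stuck-at-0: g1=0, g2=0, g3=0, g4=0 [stuck-at-0] → 0 — matches
  g3 stuck-at-1: g1=0, g2=0, g3=1 [stuck-at-1], g4=1 → 1 — eliminated
Only g4 stuck-at-0 reproduces the observed 0.

g4 stuck-at-0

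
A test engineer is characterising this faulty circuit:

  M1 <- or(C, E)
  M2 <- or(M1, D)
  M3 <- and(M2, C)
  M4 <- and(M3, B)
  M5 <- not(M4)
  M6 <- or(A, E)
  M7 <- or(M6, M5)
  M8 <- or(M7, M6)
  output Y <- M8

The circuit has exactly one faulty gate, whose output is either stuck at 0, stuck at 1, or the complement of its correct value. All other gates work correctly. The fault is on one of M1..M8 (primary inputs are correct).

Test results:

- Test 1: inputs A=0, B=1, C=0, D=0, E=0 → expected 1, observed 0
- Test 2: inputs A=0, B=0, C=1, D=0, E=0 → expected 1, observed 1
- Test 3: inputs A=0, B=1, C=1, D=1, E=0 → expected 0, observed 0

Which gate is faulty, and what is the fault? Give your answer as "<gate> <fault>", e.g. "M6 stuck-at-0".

Fault-free values for test 1 (A=0, B=1, C=0, D=0, E=0): M1=0, M2=0, M3=0, M4=0, M5=1, M6=0, M7=1, M8=1, giving Y=1. Observed 0.
Test 1: faults giving observed 0 are {M3 stuck-at-1, M3 inverted output, M4 stuck-at-1, M4 inverted output, M5 stuck-at-0, M5 inverted output, M7 stuck-at-0, M7 inverted output, M8 stuck-at-0, M8 inverted output}.
Test 2 (A=0, B=0, C=1, D=0, E=0): fault-free M1=1, M2=1, M3=1, M4=0, M5=1, M6=0, M7=1, M8=1 → 1; observed 1. Eliminates M4 stuck-at-1, M4 inverted output, M5 stuck-at-0, M5 inverted output, M7 stuck-at-0, M7 inverted output, M8 stuck-at-0, M8 inverted output.
Test 3 (A=0, B=1, C=1, D=1, E=0): fault-free M1=1, M2=1, M3=1, M4=1, M5=0, M6=0, M7=0, M8=0 → 0; observed 0. Eliminates M3 inverted output.
Only M3 stuck-at-1 is consistent with every test.

M3 stuck-at-1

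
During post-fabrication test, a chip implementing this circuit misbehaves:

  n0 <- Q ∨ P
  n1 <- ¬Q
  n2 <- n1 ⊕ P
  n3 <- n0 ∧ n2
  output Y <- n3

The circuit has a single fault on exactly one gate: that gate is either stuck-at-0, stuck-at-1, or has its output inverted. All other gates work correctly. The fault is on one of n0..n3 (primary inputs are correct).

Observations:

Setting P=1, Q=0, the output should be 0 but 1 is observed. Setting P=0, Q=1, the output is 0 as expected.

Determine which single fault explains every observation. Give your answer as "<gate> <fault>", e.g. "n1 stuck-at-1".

Fault-free values for test 1 (P=1, Q=0): n0=1, n1=1, n2=0, n3=0, giving Y=0. Observed 1.
Test 1: faults giving observed 1 are {n1 stuck-at-0, n1 inverted output, n2 stuck-at-1, n2 inverted output, n3 stuck-at-1, n3 inverted output}.
Test 2 (P=0, Q=1): fault-free n0=1, n1=0, n2=0, n3=0 → 0; observed 0. Eliminates n1 inverted output, n2 stuck-at-1, n2 inverted output, n3 stuck-at-1, n3 inverted output.
Only n1 stuck-at-0 is consistent with every test.

n1 stuck-at-0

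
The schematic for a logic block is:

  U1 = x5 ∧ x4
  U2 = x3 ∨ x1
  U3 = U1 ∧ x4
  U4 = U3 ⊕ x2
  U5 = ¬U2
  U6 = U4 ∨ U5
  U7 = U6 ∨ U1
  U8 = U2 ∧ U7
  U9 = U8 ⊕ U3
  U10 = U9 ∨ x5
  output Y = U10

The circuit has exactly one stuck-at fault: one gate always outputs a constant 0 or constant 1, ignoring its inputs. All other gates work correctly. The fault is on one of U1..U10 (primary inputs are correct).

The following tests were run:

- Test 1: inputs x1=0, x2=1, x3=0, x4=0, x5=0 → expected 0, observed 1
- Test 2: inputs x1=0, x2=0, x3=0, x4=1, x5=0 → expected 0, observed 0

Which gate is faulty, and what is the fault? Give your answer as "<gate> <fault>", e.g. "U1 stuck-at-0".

U2 stuck-at-1

Fault-free values for test 1 (x1=0, x2=1, x3=0, x4=0, x5=0): U1=0, U2=0, U3=0, U4=1, U5=1, U6=1, U7=1, U8=0, U9=0, U10=0, giving Y=0. Observed 1.
Test 1: faults giving observed 1 are {U2 stuck-at-1, U3 stuck-at-1, U8 stuck-at-1, U9 stuck-at-1, U10 stuck-at-1}.
Test 2 (x1=0, x2=0, x3=0, x4=1, x5=0): fault-free U1=0, U2=0, U3=0, U4=0, U5=1, U6=1, U7=1, U8=0, U9=0, U10=0 → 0; observed 0. Eliminates U3 stuck-at-1, U8 stuck-at-1, U9 stuck-at-1, U10 stuck-at-1.
Only U2 stuck-at-1 is consistent with every test.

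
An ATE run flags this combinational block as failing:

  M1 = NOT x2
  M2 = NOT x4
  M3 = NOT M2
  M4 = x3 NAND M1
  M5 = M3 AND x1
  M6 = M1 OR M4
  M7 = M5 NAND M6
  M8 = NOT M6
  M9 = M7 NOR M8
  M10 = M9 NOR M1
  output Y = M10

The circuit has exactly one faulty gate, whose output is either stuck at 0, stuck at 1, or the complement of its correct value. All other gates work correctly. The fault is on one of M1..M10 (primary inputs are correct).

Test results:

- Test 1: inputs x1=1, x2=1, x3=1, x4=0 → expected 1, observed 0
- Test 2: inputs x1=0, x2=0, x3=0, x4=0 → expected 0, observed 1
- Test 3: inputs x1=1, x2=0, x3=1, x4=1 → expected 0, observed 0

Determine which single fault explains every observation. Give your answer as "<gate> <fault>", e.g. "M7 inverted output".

M1 inverted output

Fault-free values for test 1 (x1=1, x2=1, x3=1, x4=0): M1=0, M2=1, M3=0, M4=1, M5=0, M6=1, M7=1, M8=0, M9=0, M10=1, giving Y=1. Observed 0.
Test 1: faults giving observed 0 are {M1 stuck-at-1, M1 inverted output, M2 stuck-at-0, M2 inverted output, M3 stuck-at-1, M3 inverted output, M5 stuck-at-1, M5 inverted output, M7 stuck-at-0, M7 inverted output, M9 stuck-at-1, M9 inverted output, M10 stuck-at-0, M10 inverted output}.
Test 2 (x1=0, x2=0, x3=0, x4=0): fault-free M1=1, M2=1, M3=0, M4=1, M5=0, M6=1, M7=1, M8=0, M9=0, M10=0 → 0; observed 1. Eliminates M1 stuck-at-1, M2 stuck-at-0, M2 inverted output, M3 stuck-at-1, M3 inverted output, M5 stuck-at-1, M5 inverted output, M7 stuck-at-0, M7 inverted output, M9 stuck-at-1, M9 inverted output, M10 stuck-at-0.
Test 3 (x1=1, x2=0, x3=1, x4=1): fault-free M1=1, M2=0, M3=1, M4=0, M5=1, M6=1, M7=0, M8=0, M9=1, M10=0 → 0; observed 0. Eliminates M10 inverted output.
Only M1 inverted output is consistent with every test.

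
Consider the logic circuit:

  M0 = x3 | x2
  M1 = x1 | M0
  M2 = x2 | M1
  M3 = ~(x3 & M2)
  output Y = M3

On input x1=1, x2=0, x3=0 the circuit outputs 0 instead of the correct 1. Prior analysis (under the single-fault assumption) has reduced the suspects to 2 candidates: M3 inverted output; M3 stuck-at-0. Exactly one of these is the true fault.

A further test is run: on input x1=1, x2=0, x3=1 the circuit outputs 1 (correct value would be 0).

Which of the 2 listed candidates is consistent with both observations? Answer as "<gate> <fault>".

Evaluate each candidate on input x1=1, x2=0, x3=1:
  M3 inverted output: M0=1, M1=1, M2=1, M3=1 [inverted output] → 1 — matches
  M3 stuck-at-0: M0=1, M1=1, M2=1, M3=0 [stuck-at-0] → 0 — eliminated
Only M3 inverted output reproduces the observed 1.

M3 inverted output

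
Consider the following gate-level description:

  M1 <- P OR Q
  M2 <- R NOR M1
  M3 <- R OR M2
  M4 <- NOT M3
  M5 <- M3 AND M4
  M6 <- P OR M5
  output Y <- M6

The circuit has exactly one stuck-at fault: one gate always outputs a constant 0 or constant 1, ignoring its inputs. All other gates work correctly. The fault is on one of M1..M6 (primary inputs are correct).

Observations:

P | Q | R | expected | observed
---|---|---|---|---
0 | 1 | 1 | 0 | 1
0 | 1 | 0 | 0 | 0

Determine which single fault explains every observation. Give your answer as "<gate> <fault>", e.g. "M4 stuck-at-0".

Fault-free values for test 1 (P=0, Q=1, R=1): M1=1, M2=0, M3=1, M4=0, M5=0, M6=0, giving Y=0. Observed 1.
Test 1: faults giving observed 1 are {M4 stuck-at-1, M5 stuck-at-1, M6 stuck-at-1}.
Test 2 (P=0, Q=1, R=0): fault-free M1=1, M2=0, M3=0, M4=1, M5=0, M6=0 → 0; observed 0. Eliminates M5 stuck-at-1, M6 stuck-at-1.
Only M4 stuck-at-1 is consistent with every test.

M4 stuck-at-1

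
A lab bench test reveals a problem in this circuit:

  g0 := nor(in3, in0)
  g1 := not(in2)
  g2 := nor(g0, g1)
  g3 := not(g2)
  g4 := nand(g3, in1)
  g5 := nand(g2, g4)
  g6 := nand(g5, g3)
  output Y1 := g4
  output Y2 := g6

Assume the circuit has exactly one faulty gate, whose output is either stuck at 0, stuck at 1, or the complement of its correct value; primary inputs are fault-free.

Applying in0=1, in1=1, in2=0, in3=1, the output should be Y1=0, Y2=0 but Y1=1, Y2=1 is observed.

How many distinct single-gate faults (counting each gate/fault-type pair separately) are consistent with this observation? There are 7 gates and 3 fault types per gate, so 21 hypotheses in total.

Fault-free: g0=0, g1=1, g2=0, g3=1, g4=0, g5=1, g6=0 → Y1=0, Y2=0. Observed Y1=1, Y2=1.
  g0: none of the 3 fault types match ✗
  g1: stuck-at-0, inverted output ✓; others ✗
  g2: stuck-at-1, inverted output ✓; others ✗
  g3: stuck-at-0, inverted output ✓; others ✗
  g4: none of the 3 fault types match ✗
  g5: none of the 3 fault types match ✗
  g6: none of the 3 fault types match ✗
Consistent faults: {g1 stuck-at-0, g1 inverted output, g2 stuck-at-1, g2 inverted output, g3 stuck-at-0, g3 inverted output} — 6 in all.

6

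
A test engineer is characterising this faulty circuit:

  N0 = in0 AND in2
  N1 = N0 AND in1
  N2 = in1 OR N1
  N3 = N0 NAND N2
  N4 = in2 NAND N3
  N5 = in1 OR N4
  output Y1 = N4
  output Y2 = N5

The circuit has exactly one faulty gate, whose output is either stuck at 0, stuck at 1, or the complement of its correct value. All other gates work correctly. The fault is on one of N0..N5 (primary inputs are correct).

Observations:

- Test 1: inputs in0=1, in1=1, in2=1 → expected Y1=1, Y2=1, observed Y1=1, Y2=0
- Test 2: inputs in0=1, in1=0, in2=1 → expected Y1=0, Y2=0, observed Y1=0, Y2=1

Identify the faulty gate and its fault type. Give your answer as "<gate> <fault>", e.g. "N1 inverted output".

Fault-free values for test 1 (in0=1, in1=1, in2=1): N0=1, N1=1, N2=1, N3=0, N4=1, N5=1, giving Y1=1, Y2=1. Observed Y1=1, Y2=0.
Test 1: faults giving observed Y1=1, Y2=0 are {N5 stuck-at-0, N5 inverted output}.
Test 2 (in0=1, in1=0, in2=1): fault-free N0=1, N1=0, N2=0, N3=1, N4=0, N5=0 → Y1=0, Y2=0; observed Y1=0, Y2=1. Eliminates N5 stuck-at-0.
Only N5 inverted output is consistent with every test.

N5 inverted output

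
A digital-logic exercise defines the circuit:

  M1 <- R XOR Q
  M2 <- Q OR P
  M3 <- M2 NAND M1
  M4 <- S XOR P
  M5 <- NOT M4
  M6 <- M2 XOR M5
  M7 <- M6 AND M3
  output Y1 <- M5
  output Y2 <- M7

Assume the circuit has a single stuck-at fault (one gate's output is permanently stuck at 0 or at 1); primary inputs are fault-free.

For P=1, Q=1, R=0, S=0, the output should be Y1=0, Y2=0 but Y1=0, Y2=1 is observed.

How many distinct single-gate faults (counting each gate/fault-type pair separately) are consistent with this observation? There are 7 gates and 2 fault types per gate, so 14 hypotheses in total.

3

Fault-free: M1=1, M2=1, M3=0, M4=1, M5=0, M6=1, M7=0 → Y1=0, Y2=0. Observed Y1=0, Y2=1.
  M1 stuck-at-0: output Y1=0, Y2=1 ✓
  M1 stuck-at-1: output Y1=0, Y2=0 ✗
  M2 stuck-at-0: output Y1=0, Y2=0 ✗
  M2 stuck-at-1: output Y1=0, Y2=0 ✗
  M3 stuck-at-0: output Y1=0, Y2=0 ✗
  M3 stuck-at-1: output Y1=0, Y2=1 ✓
  M4 stuck-at-0: output Y1=1, Y2=0 ✗
  M4 stuck-at-1: output Y1=0, Y2=0 ✗
  M5 stuck-at-0: output Y1=0, Y2=0 ✗
  M5 stuck-at-1: output Y1=1, Y2=0 ✗
  M6 stuck-at-0: output Y1=0, Y2=0 ✗
  M6 stuck-at-1: output Y1=0, Y2=0 ✗
  M7 stuck-at-0: output Y1=0, Y2=0 ✗
  M7 stuck-at-1: output Y1=0, Y2=1 ✓
Consistent faults: {M1 stuck-at-0, M3 stuck-at-1, M7 stuck-at-1} — 3 in all.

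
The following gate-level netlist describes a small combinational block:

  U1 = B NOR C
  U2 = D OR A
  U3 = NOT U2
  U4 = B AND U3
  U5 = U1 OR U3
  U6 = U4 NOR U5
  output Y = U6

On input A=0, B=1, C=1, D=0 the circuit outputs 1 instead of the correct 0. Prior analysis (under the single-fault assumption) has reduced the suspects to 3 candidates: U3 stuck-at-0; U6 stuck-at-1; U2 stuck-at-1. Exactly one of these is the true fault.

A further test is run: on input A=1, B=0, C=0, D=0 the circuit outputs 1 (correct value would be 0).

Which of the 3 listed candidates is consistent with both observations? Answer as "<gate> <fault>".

Evaluate each candidate on input A=1, B=0, C=0, D=0:
  U3 stuck-at-0: U1=1, U2=1, U3=0 [stuck-at-0], U4=0, U5=1, U6=0 → 0 — eliminated
  U6 stuck-at-1: U1=1, U2=1, U3=0, U4=0, U5=1, U6=1 [stuck-at-1] → 1 — matches
  U2 stuck-at-1: U1=1, U2=1 [stuck-at-1], U3=0, U4=0, U5=1, U6=0 → 0 — eliminated
Only U6 stuck-at-1 reproduces the observed 1.

U6 stuck-at-1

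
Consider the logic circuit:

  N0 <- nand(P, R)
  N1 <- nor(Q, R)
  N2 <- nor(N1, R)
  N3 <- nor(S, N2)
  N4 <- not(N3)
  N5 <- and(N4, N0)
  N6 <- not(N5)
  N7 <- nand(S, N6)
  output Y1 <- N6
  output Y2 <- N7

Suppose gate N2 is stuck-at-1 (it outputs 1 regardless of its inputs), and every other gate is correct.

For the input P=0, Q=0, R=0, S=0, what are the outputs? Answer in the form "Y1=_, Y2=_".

Propagate with N2 forced: N0=1, N1=1, N2=1 [stuck-at-1], N3=0, N4=1, N5=1, N6=0, N7=1.
So the outputs are Y1=0, Y2=1. (Without the fault they would be Y1=1, Y2=1.)

Y1=0, Y2=1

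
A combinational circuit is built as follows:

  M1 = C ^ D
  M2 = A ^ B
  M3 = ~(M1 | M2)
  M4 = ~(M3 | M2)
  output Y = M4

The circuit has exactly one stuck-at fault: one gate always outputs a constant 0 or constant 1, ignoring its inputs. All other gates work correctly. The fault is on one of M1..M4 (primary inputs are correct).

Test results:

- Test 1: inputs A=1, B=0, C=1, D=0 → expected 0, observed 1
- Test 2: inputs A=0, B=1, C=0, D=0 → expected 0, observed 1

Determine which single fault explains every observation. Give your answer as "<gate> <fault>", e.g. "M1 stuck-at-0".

M4 stuck-at-1

Fault-free values for test 1 (A=1, B=0, C=1, D=0): M1=1, M2=1, M3=0, M4=0, giving Y=0. Observed 1.
Test 1: faults giving observed 1 are {M2 stuck-at-0, M4 stuck-at-1}.
Test 2 (A=0, B=1, C=0, D=0): fault-free M1=0, M2=1, M3=0, M4=0 → 0; observed 1. Eliminates M2 stuck-at-0.
Only M4 stuck-at-1 is consistent with every test.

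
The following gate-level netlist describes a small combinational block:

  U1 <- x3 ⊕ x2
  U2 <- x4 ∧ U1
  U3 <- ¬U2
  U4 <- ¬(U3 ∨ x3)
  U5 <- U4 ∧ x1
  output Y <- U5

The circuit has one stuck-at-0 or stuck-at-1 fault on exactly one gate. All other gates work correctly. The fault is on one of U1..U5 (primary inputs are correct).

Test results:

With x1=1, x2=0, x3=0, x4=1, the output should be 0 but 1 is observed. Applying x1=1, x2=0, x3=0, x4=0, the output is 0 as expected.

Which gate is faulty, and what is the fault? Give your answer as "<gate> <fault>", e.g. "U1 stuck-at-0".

U1 stuck-at-1

Fault-free values for test 1 (x1=1, x2=0, x3=0, x4=1): U1=0, U2=0, U3=1, U4=0, U5=0, giving Y=0. Observed 1.
Test 1: faults giving observed 1 are {U1 stuck-at-1, U2 stuck-at-1, U3 stuck-at-0, U4 stuck-at-1, U5 stuck-at-1}.
Test 2 (x1=1, x2=0, x3=0, x4=0): fault-free U1=0, U2=0, U3=1, U4=0, U5=0 → 0; observed 0. Eliminates U2 stuck-at-1, U3 stuck-at-0, U4 stuck-at-1, U5 stuck-at-1.
Only U1 stuck-at-1 is consistent with every test.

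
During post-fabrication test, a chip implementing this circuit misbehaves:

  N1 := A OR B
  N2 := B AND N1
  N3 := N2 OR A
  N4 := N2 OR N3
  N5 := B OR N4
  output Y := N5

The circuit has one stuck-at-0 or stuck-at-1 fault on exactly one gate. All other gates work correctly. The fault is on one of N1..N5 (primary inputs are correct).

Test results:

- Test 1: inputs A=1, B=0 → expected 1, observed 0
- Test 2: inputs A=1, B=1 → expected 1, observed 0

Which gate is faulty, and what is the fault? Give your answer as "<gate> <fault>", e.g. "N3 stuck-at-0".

Fault-free values for test 1 (A=1, B=0): N1=1, N2=0, N3=1, N4=1, N5=1, giving Y=1. Observed 0.
Test 1: faults giving observed 0 are {N3 stuck-at-0, N4 stuck-at-0, N5 stuck-at-0}.
Test 2 (A=1, B=1): fault-free N1=1, N2=1, N3=1, N4=1, N5=1 → 1; observed 0. Eliminates N3 stuck-at-0, N4 stuck-at-0.
Only N5 stuck-at-0 is consistent with every test.

N5 stuck-at-0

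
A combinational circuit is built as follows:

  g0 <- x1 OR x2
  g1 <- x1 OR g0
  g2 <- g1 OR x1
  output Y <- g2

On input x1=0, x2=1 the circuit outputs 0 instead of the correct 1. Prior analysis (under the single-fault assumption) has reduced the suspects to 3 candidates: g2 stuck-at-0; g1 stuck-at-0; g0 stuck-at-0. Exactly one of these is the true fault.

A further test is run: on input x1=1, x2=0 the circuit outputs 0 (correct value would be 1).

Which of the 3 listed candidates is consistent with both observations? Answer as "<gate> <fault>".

Evaluate each candidate on input x1=1, x2=0:
  g2 stuck-at-0: g0=1, g1=1, g2=0 [stuck-at-0] → 0 — matches
  g1 stuck-at-0: g0=1, g1=0 [stuck-at-0], g2=1 → 1 — eliminated
  g0 stuck-at-0: g0=0 [stuck-at-0], g1=1, g2=1 → 1 — eliminated
Only g2 stuck-at-0 reproduces the observed 0.

g2 stuck-at-0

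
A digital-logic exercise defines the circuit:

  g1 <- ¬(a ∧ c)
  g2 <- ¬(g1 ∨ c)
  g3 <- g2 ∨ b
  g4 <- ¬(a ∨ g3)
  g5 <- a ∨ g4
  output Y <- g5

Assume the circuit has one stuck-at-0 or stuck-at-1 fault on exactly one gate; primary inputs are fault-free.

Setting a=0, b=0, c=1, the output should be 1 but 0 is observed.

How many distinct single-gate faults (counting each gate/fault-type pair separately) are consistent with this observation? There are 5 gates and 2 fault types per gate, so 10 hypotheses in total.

Fault-free: g1=1, g2=0, g3=0, g4=1, g5=1 → 1. Observed 0.
  g1 stuck-at-0: output 1 ✗
  g1 stuck-at-1: output 1 ✗
  g2 stuck-at-0: output 1 ✗
  g2 stuck-at-1: output 0 ✓
  g3 stuck-at-0: output 1 ✗
  g3 stuck-at-1: output 0 ✓
  g4 stuck-at-0: output 0 ✓
  g4 stuck-at-1: output 1 ✗
  g5 stuck-at-0: output 0 ✓
  g5 stuck-at-1: output 1 ✗
Consistent faults: {g2 stuck-at-1, g3 stuck-at-1, g4 stuck-at-0, g5 stuck-at-0} — 4 in all.

4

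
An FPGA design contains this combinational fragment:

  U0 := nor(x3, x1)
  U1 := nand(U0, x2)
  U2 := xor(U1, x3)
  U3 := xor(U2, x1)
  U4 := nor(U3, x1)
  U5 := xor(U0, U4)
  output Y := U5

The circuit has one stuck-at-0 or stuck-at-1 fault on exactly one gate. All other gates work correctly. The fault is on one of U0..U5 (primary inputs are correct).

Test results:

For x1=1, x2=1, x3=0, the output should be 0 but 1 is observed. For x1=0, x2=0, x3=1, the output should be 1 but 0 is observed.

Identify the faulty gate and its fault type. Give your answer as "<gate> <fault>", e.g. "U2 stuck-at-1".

U0 stuck-at-1

Fault-free values for test 1 (x1=1, x2=1, x3=0): U0=0, U1=1, U2=1, U3=0, U4=0, U5=0, giving Y=0. Observed 1.
Test 1: faults giving observed 1 are {U0 stuck-at-1, U4 stuck-at-1, U5 stuck-at-1}.
Test 2 (x1=0, x2=0, x3=1): fault-free U0=0, U1=1, U2=0, U3=0, U4=1, U5=1 → 1; observed 0. Eliminates U4 stuck-at-1, U5 stuck-at-1.
Only U0 stuck-at-1 is consistent with every test.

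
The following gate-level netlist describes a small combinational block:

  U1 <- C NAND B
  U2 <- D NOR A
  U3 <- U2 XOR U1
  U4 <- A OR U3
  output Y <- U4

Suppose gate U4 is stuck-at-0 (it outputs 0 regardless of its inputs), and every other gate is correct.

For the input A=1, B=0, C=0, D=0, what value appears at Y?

Propagate with U4 forced: U1=1, U2=0, U3=1, U4=0 [stuck-at-0].
So Y = 0. (Without the fault it would be 1.)

0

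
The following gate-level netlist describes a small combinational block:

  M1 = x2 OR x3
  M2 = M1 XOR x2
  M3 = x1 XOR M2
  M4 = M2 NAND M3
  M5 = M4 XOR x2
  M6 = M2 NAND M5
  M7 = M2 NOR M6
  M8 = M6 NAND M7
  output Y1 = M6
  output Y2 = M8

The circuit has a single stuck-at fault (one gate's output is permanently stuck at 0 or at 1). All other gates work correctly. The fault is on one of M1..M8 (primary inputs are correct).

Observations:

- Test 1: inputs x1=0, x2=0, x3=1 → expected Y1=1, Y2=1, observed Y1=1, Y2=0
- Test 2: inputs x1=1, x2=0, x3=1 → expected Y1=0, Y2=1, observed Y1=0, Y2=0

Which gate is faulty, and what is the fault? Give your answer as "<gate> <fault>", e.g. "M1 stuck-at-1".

M8 stuck-at-0

Fault-free values for test 1 (x1=0, x2=0, x3=1): M1=1, M2=1, M3=1, M4=0, M5=0, M6=1, M7=0, M8=1, giving Y1=1, Y2=1. Observed Y1=1, Y2=0.
Test 1: faults giving observed Y1=1, Y2=0 are {M7 stuck-at-1, M8 stuck-at-0}.
Test 2 (x1=1, x2=0, x3=1): fault-free M1=1, M2=1, M3=0, M4=1, M5=1, M6=0, M7=0, M8=1 → Y1=0, Y2=1; observed Y1=0, Y2=0. Eliminates M7 stuck-at-1.
Only M8 stuck-at-0 is consistent with every test.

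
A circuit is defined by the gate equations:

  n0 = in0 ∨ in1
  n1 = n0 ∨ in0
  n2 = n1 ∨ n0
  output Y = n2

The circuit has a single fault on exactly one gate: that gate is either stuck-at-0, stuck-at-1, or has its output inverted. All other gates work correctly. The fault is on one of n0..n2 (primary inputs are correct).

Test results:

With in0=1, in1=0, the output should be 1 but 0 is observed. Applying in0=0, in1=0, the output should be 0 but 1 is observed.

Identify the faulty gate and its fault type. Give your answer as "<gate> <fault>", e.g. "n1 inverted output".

n2 inverted output

Fault-free values for test 1 (in0=1, in1=0): n0=1, n1=1, n2=1, giving Y=1. Observed 0.
Test 1: faults giving observed 0 are {n2 stuck-at-0, n2 inverted output}.
Test 2 (in0=0, in1=0): fault-free n0=0, n1=0, n2=0 → 0; observed 1. Eliminates n2 stuck-at-0.
Only n2 inverted output is consistent with every test.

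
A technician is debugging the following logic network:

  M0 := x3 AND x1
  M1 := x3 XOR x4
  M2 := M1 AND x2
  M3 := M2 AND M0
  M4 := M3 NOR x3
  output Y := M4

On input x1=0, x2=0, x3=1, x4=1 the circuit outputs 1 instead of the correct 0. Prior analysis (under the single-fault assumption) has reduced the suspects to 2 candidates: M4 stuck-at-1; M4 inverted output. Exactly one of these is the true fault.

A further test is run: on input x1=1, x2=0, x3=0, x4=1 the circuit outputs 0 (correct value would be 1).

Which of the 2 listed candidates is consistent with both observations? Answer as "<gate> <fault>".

Evaluate each candidate on input x1=1, x2=0, x3=0, x4=1:
  M4 stuck-at-1: M0=0, M1=1, M2=0, M3=0, M4=1 [stuck-at-1] → 1 — eliminated
  M4 inverted output: M0=0, M1=1, M2=0, M3=0, M4=0 [inverted output] → 0 — matches
Only M4 inverted output reproduces the observed 0.

M4 inverted output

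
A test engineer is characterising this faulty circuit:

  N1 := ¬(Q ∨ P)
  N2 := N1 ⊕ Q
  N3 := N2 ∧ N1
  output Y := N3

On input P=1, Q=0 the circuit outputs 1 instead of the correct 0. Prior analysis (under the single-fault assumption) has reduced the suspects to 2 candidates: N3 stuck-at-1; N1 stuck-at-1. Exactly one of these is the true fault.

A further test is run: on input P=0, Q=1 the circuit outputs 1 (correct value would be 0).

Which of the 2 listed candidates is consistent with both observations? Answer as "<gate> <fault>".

Evaluate each candidate on input P=0, Q=1:
  N3 stuck-at-1: N1=0, N2=1, N3=1 [stuck-at-1] → 1 — matches
  N1 stuck-at-1: N1=1 [stuck-at-1], N2=0, N3=0 → 0 — eliminated
Only N3 stuck-at-1 reproduces the observed 1.

N3 stuck-at-1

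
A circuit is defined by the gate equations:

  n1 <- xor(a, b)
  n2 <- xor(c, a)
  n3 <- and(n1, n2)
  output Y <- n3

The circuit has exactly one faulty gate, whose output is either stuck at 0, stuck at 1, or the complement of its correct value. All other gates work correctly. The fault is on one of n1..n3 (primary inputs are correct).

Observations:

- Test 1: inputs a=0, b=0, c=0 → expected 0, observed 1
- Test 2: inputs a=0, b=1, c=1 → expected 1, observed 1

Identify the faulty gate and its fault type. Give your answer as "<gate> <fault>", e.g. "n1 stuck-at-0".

n3 stuck-at-1

Fault-free values for test 1 (a=0, b=0, c=0): n1=0, n2=0, n3=0, giving Y=0. Observed 1.
Test 1: faults giving observed 1 are {n3 stuck-at-1, n3 inverted output}.
Test 2 (a=0, b=1, c=1): fault-free n1=1, n2=1, n3=1 → 1; observed 1. Eliminates n3 inverted output.
Only n3 stuck-at-1 is consistent with every test.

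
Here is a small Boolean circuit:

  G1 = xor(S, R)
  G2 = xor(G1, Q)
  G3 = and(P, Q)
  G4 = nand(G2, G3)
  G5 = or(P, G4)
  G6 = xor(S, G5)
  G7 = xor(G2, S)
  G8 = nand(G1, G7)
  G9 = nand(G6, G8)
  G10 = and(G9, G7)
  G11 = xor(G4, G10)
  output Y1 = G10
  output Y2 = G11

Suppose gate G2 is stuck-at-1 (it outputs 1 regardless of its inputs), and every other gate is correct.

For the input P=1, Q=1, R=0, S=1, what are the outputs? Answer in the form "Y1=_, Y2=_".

Y1=0, Y2=0

Propagate with G2 forced: G1=1, G2=1 [stuck-at-1], G3=1, G4=0, G5=1, G6=0, G7=0, G8=1, G9=1, G10=0, G11=0.
So the outputs are Y1=0, Y2=0. (Without the fault they would be Y1=1, Y2=0.)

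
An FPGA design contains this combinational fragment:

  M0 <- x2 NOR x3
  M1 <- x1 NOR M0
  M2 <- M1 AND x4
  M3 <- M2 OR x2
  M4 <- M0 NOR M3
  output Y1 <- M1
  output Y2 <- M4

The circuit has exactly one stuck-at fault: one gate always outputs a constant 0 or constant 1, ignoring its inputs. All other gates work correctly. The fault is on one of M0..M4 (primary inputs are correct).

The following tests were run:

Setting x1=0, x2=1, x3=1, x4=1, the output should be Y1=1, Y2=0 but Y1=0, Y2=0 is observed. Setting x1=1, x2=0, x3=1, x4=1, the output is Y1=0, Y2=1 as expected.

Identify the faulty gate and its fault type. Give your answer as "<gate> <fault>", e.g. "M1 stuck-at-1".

Fault-free values for test 1 (x1=0, x2=1, x3=1, x4=1): M0=0, M1=1, M2=1, M3=1, M4=0, giving Y1=1, Y2=0. Observed Y1=0, Y2=0.
Test 1: faults giving observed Y1=0, Y2=0 are {M0 stuck-at-1, M1 stuck-at-0}.
Test 2 (x1=1, x2=0, x3=1, x4=1): fault-free M0=0, M1=0, M2=0, M3=0, M4=1 → Y1=0, Y2=1; observed Y1=0, Y2=1. Eliminates M0 stuck-at-1.
Only M1 stuck-at-0 is consistent with every test.

M1 stuck-at-0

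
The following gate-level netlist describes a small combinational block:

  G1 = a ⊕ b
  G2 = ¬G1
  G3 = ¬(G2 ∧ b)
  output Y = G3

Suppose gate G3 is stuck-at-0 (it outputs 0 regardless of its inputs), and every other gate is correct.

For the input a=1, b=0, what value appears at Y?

0

Propagate with G3 forced: G1=1, G2=0, G3=0 [stuck-at-0].
So Y = 0. (Without the fault it would be 1.)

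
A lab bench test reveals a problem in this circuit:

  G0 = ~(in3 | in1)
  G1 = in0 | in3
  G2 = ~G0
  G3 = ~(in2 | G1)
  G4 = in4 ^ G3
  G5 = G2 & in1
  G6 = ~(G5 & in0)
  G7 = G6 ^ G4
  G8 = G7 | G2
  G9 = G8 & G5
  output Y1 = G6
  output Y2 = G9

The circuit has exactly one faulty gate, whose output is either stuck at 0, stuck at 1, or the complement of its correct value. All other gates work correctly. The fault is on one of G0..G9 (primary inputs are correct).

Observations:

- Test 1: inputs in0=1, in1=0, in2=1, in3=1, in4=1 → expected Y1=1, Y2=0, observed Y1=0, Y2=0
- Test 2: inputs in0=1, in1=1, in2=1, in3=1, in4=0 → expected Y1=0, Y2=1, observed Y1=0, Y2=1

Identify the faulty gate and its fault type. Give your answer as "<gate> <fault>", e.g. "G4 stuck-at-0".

G6 stuck-at-0

Fault-free values for test 1 (in0=1, in1=0, in2=1, in3=1, in4=1): G0=0, G1=1, G2=1, G3=0, G4=1, G5=0, G6=1, G7=0, G8=1, G9=0, giving Y1=1, Y2=0. Observed Y1=0, Y2=0.
Test 1: faults giving observed Y1=0, Y2=0 are {G6 stuck-at-0, G6 inverted output}.
Test 2 (in0=1, in1=1, in2=1, in3=1, in4=0): fault-free G0=0, G1=1, G2=1, G3=0, G4=0, G5=1, G6=0, G7=0, G8=1, G9=1 → Y1=0, Y2=1; observed Y1=0, Y2=1. Eliminates G6 inverted output.
Only G6 stuck-at-0 is consistent with every test.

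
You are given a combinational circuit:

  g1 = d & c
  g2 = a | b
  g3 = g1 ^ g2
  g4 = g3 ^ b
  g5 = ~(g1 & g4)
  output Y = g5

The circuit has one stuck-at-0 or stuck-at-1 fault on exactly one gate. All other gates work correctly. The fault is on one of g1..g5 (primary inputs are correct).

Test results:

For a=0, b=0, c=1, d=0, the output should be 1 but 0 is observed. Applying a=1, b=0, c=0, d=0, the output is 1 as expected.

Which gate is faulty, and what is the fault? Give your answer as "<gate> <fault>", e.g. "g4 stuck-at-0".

g1 stuck-at-1

Fault-free values for test 1 (a=0, b=0, c=1, d=0): g1=0, g2=0, g3=0, g4=0, g5=1, giving Y=1. Observed 0.
Test 1: faults giving observed 0 are {g1 stuck-at-1, g5 stuck-at-0}.
Test 2 (a=1, b=0, c=0, d=0): fault-free g1=0, g2=1, g3=1, g4=1, g5=1 → 1; observed 1. Eliminates g5 stuck-at-0.
Only g1 stuck-at-1 is consistent with every test.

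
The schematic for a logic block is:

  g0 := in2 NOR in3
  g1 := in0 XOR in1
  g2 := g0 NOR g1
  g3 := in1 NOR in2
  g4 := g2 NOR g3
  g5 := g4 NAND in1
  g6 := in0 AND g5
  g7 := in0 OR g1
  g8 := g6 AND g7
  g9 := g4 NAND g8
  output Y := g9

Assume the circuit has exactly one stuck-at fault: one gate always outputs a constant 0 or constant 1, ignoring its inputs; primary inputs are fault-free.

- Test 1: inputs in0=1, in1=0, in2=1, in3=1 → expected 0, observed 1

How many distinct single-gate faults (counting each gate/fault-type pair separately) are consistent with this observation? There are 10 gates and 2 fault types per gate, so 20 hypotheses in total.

Fault-free: g0=0, g1=1, g2=0, g3=0, g4=1, g5=1, g6=1, g7=1, g8=1, g9=0 → 0. Observed 1.
  g0: none of the 2 fault types match ✗
  g1: stuck-at-0 ✓; others ✗
  g2: stuck-at-1 ✓; others ✗
  g3: stuck-at-1 ✓; others ✗
  g4: stuck-at-0 ✓; others ✗
  g5: stuck-at-0 ✓; others ✗
  g6: stuck-at-0 ✓; others ✗
  g7: stuck-at-0 ✓; others ✗
  g8: stuck-at-0 ✓; others ✗
  g9: stuck-at-1 ✓; others ✗
Consistent faults: {g1 stuck-at-0, g2 stuck-at-1, g3 stuck-at-1, g4 stuck-at-0, g5 stuck-at-0, g6 stuck-at-0, g7 stuck-at-0, g8 stuck-at-0, g9 stuck-at-1} — 9 in all.

9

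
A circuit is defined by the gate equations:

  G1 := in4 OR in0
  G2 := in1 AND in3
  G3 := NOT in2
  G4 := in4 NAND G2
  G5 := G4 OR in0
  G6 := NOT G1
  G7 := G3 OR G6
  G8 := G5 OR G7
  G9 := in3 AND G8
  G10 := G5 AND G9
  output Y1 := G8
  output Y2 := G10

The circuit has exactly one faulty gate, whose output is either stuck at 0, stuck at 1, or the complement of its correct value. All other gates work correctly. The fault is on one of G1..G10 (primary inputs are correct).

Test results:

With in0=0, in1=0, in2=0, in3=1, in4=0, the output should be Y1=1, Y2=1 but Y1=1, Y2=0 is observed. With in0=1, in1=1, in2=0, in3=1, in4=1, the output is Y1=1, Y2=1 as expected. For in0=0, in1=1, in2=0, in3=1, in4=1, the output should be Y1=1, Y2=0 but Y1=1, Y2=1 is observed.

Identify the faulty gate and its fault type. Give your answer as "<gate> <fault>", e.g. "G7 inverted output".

Fault-free values for test 1 (in0=0, in1=0, in2=0, in3=1, in4=0): G1=0, G2=0, G3=1, G4=1, G5=1, G6=1, G7=1, G8=1, G9=1, G10=1, giving Y1=1, Y2=1. Observed Y1=1, Y2=0.
Test 1: faults giving observed Y1=1, Y2=0 are {G4 stuck-at-0, G4 inverted output, G5 stuck-at-0, G5 inverted output, G9 stuck-at-0, G9 inverted output, G10 stuck-at-0, G10 inverted output}.
Test 2 (in0=1, in1=1, in2=0, in3=1, in4=1): fault-free G1=1, G2=1, G3=1, G4=0, G5=1, G6=0, G7=1, G8=1, G9=1, G10=1 → Y1=1, Y2=1; observed Y1=1, Y2=1. Eliminates G5 stuck-at-0, G5 inverted output, G9 stuck-at-0, G9 inverted output, G10 stuck-at-0, G10 inverted output.
Test 3 (in0=0, in1=1, in2=0, in3=1, in4=1): fault-free G1=1, G2=1, G3=1, G4=0, G5=0, G6=0, G7=1, G8=1, G9=1, G10=0 → Y1=1, Y2=0; observed Y1=1, Y2=1. Eliminates G4 stuck-at-0.
Only G4 inverted output is consistent with every test.

G4 inverted output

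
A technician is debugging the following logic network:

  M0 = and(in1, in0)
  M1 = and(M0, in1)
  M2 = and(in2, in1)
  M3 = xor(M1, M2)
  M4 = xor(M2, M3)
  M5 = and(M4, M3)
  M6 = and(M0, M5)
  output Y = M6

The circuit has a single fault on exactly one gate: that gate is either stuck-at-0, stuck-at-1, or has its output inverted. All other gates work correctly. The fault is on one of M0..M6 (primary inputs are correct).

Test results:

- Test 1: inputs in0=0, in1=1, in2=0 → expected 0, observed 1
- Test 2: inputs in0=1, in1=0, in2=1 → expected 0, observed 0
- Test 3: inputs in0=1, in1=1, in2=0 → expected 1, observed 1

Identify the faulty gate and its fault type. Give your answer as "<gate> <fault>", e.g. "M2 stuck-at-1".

M0 stuck-at-1

Fault-free values for test 1 (in0=0, in1=1, in2=0): M0=0, M1=0, M2=0, M3=0, M4=0, M5=0, M6=0, giving Y=0. Observed 1.
Test 1: faults giving observed 1 are {M0 stuck-at-1, M0 inverted output, M6 stuck-at-1, M6 inverted output}.
Test 2 (in0=1, in1=0, in2=1): fault-free M0=0, M1=0, M2=0, M3=0, M4=0, M5=0, M6=0 → 0; observed 0. Eliminates M6 stuck-at-1, M6 inverted output.
Test 3 (in0=1, in1=1, in2=0): fault-free M0=1, M1=1, M2=0, M3=1, M4=1, M5=1, M6=1 → 1; observed 1. Eliminates M0 inverted output.
Only M0 stuck-at-1 is consistent with every test.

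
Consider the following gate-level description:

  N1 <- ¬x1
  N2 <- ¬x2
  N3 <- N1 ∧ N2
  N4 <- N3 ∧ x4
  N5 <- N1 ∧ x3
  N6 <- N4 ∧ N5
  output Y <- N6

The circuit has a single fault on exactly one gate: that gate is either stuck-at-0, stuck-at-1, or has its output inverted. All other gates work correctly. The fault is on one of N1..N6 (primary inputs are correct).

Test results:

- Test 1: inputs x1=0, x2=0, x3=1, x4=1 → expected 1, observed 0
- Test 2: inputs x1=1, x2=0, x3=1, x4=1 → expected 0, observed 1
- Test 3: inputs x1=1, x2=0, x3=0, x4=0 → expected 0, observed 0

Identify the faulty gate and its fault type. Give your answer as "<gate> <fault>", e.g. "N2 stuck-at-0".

N1 inverted output

Fault-free values for test 1 (x1=0, x2=0, x3=1, x4=1): N1=1, N2=1, N3=1, N4=1, N5=1, N6=1, giving Y=1. Observed 0.
Test 1: faults giving observed 0 are {N1 stuck-at-0, N1 inverted output, N2 stuck-at-0, N2 inverted output, N3 stuck-at-0, N3 inverted output, N4 stuck-at-0, N4 inverted output, N5 stuck-at-0, N5 inverted output, N6 stuck-at-0, N6 inverted output}.
Test 2 (x1=1, x2=0, x3=1, x4=1): fault-free N1=0, N2=1, N3=0, N4=0, N5=0, N6=0 → 0; observed 1. Eliminates N1 stuck-at-0, N2 stuck-at-0, N2 inverted output, N3 stuck-at-0, N3 inverted output, N4 stuck-at-0, N4 inverted output, N5 stuck-at-0, N5 inverted output, N6 stuck-at-0.
Test 3 (x1=1, x2=0, x3=0, x4=0): fault-free N1=0, N2=1, N3=0, N4=0, N5=0, N6=0 → 0; observed 0. Eliminates N6 inverted output.
Only N1 inverted output is consistent with every test.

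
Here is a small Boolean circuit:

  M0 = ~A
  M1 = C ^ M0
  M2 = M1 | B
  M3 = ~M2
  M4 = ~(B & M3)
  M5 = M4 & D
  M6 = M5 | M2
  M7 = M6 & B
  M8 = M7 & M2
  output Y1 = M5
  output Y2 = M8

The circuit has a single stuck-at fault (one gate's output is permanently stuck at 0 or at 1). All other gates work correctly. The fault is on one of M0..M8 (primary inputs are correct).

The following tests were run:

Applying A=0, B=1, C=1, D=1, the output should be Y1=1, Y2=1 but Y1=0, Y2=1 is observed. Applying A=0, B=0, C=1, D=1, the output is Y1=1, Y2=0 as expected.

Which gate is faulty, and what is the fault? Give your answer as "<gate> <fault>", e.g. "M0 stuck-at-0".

Fault-free values for test 1 (A=0, B=1, C=1, D=1): M0=1, M1=0, M2=1, M3=0, M4=1, M5=1, M6=1, M7=1, M8=1, giving Y1=1, Y2=1. Observed Y1=0, Y2=1.
Test 1: faults giving observed Y1=0, Y2=1 are {M3 stuck-at-1, M4 stuck-at-0, M5 stuck-at-0}.
Test 2 (A=0, B=0, C=1, D=1): fault-free M0=1, M1=0, M2=0, M3=1, M4=1, M5=1, M6=1, M7=0, M8=0 → Y1=1, Y2=0; observed Y1=1, Y2=0. Eliminates M4 stuck-at-0, M5 stuck-at-0.
Only M3 stuck-at-1 is consistent with every test.

M3 stuck-at-1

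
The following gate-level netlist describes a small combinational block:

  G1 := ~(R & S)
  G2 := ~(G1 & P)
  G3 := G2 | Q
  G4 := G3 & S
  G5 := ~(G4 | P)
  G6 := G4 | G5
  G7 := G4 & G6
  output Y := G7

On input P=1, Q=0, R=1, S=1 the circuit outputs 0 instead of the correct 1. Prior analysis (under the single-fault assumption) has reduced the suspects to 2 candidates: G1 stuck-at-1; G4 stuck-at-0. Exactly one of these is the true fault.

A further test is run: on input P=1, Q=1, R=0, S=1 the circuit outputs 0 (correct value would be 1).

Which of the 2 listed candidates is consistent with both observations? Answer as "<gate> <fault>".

Evaluate each candidate on input P=1, Q=1, R=0, S=1:
  G1 stuck-at-1: G1=1 [stuck-at-1], G2=0, G3=1, G4=1, G5=0, G6=1, G7=1 → 1 — eliminated
  G4 stuck-at-0: G1=1, G2=0, G3=1, G4=0 [stuck-at-0], G5=0, G6=0, G7=0 → 0 — matches
Only G4 stuck-at-0 reproduces the observed 0.

G4 stuck-at-0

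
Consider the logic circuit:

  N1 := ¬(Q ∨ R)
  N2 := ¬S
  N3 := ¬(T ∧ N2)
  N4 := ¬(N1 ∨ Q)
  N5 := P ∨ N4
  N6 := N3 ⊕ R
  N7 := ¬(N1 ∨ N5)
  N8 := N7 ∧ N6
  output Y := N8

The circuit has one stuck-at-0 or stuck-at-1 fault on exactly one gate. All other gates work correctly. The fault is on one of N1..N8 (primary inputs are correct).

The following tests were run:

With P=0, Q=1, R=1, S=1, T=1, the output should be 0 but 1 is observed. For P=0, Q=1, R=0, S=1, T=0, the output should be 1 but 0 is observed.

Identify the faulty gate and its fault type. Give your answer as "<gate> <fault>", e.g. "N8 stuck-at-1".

N3 stuck-at-0

Fault-free values for test 1 (P=0, Q=1, R=1, S=1, T=1): N1=0, N2=0, N3=1, N4=0, N5=0, N6=0, N7=1, N8=0, giving Y=0. Observed 1.
Test 1: faults giving observed 1 are {N2 stuck-at-1, N3 stuck-at-0, N6 stuck-at-1, N8 stuck-at-1}.
Test 2 (P=0, Q=1, R=0, S=1, T=0): fault-free N1=0, N2=0, N3=1, N4=0, N5=0, N6=1, N7=1, N8=1 → 1; observed 0. Eliminates N2 stuck-at-1, N6 stuck-at-1, N8 stuck-at-1.
Only N3 stuck-at-0 is consistent with every test.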